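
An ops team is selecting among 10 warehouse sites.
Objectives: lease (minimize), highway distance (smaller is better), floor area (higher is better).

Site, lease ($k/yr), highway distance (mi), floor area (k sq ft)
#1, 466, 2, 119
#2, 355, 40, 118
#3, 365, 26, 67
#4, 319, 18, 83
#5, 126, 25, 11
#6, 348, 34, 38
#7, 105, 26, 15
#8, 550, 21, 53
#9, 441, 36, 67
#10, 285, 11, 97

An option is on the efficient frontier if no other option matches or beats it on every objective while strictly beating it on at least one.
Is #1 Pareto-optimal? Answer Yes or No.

Yes

#2: worse on highway distance (40 vs 2).
#3: worse on highway distance (26 vs 2).
#4: worse on highway distance (18 vs 2).
#5: worse on highway distance (25 vs 2).
#6: worse on highway distance (34 vs 2).
#7: worse on highway distance (26 vs 2).
#8: worse on lease (550 vs 466).
#9: worse on highway distance (36 vs 2).
#10: worse on highway distance (11 vs 2).
No option is at least as good as #1 on every objective and strictly better on one.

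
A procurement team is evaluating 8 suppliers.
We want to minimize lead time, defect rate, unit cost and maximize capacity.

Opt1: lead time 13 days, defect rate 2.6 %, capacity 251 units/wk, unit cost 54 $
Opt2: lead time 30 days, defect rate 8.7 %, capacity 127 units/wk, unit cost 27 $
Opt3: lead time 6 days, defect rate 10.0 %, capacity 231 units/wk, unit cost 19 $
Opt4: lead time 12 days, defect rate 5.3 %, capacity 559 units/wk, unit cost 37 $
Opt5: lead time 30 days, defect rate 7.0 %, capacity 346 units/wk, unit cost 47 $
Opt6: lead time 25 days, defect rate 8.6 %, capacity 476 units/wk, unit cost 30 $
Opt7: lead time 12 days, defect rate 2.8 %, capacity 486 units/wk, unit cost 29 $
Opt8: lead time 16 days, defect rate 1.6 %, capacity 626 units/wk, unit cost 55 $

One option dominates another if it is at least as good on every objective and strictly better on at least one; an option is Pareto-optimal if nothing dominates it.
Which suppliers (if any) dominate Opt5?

Opt4, Opt7

Opt4: lead time 12≤30, defect rate 5.3≤7.0, capacity 559≥346, unit cost 37≤47 — dominates Opt5.
Opt7: lead time 12≤30, defect rate 2.8≤7.0, capacity 486≥346, unit cost 29≤47 — dominates Opt5.
Others (Opt1, Opt2, Opt3, Opt6, Opt8) are each worse than Opt5 on at least one objective.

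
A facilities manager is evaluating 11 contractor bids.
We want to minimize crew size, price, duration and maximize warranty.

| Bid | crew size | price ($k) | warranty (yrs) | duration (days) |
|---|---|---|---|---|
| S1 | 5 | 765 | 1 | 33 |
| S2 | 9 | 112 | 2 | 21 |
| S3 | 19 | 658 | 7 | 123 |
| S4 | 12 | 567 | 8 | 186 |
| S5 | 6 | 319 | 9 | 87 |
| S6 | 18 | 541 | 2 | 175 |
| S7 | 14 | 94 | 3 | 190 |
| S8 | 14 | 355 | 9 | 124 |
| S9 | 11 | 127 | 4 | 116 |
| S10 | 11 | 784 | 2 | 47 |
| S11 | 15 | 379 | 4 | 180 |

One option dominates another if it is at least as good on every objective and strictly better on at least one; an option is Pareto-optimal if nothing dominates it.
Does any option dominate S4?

Yes

S5 vs S4: crew size 6≤12, price 319≤567, warranty 9≥8, duration 87≤186 — S5 is at least as good on every objective and strictly better on at least one, so S5 dominates S4.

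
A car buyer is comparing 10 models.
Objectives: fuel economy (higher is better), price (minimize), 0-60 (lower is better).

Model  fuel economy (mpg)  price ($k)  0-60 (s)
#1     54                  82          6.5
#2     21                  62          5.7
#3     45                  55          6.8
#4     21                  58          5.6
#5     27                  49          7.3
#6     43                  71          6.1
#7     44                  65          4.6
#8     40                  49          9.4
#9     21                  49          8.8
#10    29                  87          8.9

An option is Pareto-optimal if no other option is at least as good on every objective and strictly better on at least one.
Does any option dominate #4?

#1: worse on price (82 vs 58).
#2: worse on price (62 vs 58).
#3: worse on 0-60 (6.8 vs 5.6).
#5: worse on 0-60 (7.3 vs 5.6).
#6: worse on price (71 vs 58).
#7: worse on price (65 vs 58).
#8: worse on 0-60 (9.4 vs 5.6).
#9: worse on 0-60 (8.8 vs 5.6).
#10: worse on price (87 vs 58).
No option is at least as good as #4 on every objective and strictly better on one.

No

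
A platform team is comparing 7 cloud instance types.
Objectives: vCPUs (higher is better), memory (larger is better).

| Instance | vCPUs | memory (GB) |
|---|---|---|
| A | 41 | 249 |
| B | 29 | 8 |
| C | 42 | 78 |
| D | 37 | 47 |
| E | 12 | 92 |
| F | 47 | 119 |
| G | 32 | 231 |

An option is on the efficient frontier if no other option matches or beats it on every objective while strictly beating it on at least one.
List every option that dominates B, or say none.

A, C, D, F, G

A: vCPUs 41≥29, memory 249≥8 — dominates B.
C: vCPUs 42≥29, memory 78≥8 — dominates B.
D: vCPUs 37≥29, memory 47≥8 — dominates B.
F: vCPUs 47≥29, memory 119≥8 — dominates B.
G: vCPUs 32≥29, memory 231≥8 — dominates B.
Others (E) are each worse than B on at least one objective.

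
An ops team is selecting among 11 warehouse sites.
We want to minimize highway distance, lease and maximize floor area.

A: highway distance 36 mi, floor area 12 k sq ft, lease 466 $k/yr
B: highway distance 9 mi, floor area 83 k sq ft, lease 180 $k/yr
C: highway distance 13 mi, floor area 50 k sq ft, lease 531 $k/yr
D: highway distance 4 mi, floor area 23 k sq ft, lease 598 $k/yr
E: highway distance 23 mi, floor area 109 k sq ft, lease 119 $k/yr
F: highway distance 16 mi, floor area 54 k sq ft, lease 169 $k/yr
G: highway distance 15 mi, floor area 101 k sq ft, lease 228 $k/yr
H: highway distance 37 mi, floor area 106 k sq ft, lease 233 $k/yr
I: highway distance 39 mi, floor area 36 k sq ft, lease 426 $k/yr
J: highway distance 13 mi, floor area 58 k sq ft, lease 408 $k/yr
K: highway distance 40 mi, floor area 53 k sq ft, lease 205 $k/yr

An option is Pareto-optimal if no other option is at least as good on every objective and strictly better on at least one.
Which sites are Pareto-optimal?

B, D, E, F, G

A: dominated by B (highway distance 9≤36, floor area 83≥12, lease 180≤466).
B: not dominated.
C: dominated by B (highway distance 9≤13, floor area 83≥50, lease 180≤531).
D: not dominated (best highway distance).
E: not dominated (best floor area).
F: not dominated.
G: not dominated.
H: dominated by E (highway distance 23≤37, floor area 109≥106, lease 119≤233).
I: dominated by B (highway distance 9≤39, floor area 83≥36, lease 180≤426).
J: dominated by B (highway distance 9≤13, floor area 83≥58, lease 180≤408).
K: dominated by B (highway distance 9≤40, floor area 83≥53, lease 180≤205).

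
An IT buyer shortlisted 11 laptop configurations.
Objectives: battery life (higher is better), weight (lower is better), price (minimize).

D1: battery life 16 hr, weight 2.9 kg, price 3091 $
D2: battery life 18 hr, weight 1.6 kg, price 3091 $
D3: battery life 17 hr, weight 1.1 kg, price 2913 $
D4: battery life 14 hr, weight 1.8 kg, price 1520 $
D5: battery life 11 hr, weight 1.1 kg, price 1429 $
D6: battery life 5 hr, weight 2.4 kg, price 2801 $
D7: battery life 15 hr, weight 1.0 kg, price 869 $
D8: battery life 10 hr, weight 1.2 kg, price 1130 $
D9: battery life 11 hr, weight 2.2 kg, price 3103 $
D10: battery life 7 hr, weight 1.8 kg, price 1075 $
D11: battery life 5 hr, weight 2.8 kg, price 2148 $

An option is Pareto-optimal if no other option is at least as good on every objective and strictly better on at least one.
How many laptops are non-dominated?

3

D1: dominated by D2 (battery life 18≥16, weight 1.6≤2.9, price 3091≤3091).
D2: not dominated (best battery life).
D3: not dominated.
D4: dominated by D7 (battery life 15≥14, weight 1.0≤1.8, price 869≤1520).
D5: dominated by D7 (battery life 15≥11, weight 1.0≤1.1, price 869≤1429).
D6: dominated by D4 (battery life 14≥5, weight 1.8≤2.4, price 1520≤2801).
D7: not dominated (best weight).
D8: dominated by D7 (battery life 15≥10, weight 1.0≤1.2, price 869≤1130).
D9: dominated by D2 (battery life 18≥11, weight 1.6≤2.2, price 3091≤3103).
D10: dominated by D7 (battery life 15≥7, weight 1.0≤1.8, price 869≤1075).
D11: dominated by D4 (battery life 14≥5, weight 1.8≤2.8, price 1520≤2148).
Pareto-optimal: D2, D3, D7 → 3.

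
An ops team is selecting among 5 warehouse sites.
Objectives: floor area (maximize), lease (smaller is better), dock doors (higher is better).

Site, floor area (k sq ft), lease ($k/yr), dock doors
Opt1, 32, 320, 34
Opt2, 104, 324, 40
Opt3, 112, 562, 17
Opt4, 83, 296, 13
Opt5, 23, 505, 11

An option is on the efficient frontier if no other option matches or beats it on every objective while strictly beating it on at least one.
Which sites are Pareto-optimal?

Opt1: not dominated.
Opt2: not dominated (best dock doors).
Opt3: not dominated (best floor area).
Opt4: not dominated (best lease).
Opt5: dominated by Opt1 (floor area 32≥23, lease 320≤505, dock doors 34≥11).

Opt1, Opt2, Opt3, Opt4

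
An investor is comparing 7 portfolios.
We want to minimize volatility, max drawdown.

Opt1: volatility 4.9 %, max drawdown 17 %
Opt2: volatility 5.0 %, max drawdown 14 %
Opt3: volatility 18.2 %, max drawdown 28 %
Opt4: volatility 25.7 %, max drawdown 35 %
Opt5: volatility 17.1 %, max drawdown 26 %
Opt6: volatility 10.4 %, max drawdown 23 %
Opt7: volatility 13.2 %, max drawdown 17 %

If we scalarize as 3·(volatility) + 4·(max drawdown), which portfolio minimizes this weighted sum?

Opt2

Opt1: 3·4.9 + 4·17 = 82.7
Opt2: 3·5.0 + 4·14 = 71.0
Opt3: 3·18.2 + 4·28 = 166.6
Opt4: 3·25.7 + 4·35 = 217.1
Opt5: 3·17.1 + 4·26 = 155.3
Opt6: 3·10.4 + 4·23 = 123.2
Opt7: 3·13.2 + 4·17 = 107.6
Lowest: Opt2 at 71.0.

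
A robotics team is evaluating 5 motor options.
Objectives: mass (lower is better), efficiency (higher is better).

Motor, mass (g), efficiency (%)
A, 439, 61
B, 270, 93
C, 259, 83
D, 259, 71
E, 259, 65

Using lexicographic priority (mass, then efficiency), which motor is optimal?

C

First minimize mass: best is 259, kept {C, D, E}.
Then maximize efficiency: best is 83, kept {C}.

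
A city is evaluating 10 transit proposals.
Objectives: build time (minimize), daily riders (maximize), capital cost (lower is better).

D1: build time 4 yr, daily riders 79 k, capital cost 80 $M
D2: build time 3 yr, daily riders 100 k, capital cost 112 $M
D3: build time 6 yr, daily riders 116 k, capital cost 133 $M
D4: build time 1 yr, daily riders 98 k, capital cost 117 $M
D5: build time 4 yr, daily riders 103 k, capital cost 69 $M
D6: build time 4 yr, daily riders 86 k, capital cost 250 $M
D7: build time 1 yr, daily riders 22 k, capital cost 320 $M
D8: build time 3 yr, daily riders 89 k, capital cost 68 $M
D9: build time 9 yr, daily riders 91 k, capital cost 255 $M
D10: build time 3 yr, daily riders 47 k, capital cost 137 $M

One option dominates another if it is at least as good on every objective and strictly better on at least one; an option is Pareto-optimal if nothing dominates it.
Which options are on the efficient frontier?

D2, D3, D4, D5, D8

D1: dominated by D5 (build time 4≤4, daily riders 103≥79, capital cost 69≤80).
D2: not dominated.
D3: not dominated (best daily riders).
D4: not dominated.
D5: not dominated.
D6: dominated by D2 (build time 3≤4, daily riders 100≥86, capital cost 112≤250).
D7: dominated by D4 (build time 1≤1, daily riders 98≥22, capital cost 117≤320).
D8: not dominated (best capital cost).
D9: dominated by D2 (build time 3≤9, daily riders 100≥91, capital cost 112≤255).
D10: dominated by D2 (build time 3≤3, daily riders 100≥47, capital cost 112≤137).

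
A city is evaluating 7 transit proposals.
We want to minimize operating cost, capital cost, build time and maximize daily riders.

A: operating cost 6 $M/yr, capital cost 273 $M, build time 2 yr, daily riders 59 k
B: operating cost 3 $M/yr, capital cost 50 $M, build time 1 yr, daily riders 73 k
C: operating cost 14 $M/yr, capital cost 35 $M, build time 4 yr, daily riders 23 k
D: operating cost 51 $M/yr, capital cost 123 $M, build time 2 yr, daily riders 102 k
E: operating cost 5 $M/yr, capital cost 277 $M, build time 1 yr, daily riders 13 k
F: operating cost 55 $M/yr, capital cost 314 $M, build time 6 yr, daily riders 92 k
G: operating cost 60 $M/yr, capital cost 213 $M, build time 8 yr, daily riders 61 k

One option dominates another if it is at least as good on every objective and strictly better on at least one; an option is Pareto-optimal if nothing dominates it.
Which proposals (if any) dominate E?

B

B: operating cost 3≤5, capital cost 50≤277, build time 1≤1, daily riders 73≥13 — dominates E.
Others (A, C, D, F, G) are each worse than E on at least one objective.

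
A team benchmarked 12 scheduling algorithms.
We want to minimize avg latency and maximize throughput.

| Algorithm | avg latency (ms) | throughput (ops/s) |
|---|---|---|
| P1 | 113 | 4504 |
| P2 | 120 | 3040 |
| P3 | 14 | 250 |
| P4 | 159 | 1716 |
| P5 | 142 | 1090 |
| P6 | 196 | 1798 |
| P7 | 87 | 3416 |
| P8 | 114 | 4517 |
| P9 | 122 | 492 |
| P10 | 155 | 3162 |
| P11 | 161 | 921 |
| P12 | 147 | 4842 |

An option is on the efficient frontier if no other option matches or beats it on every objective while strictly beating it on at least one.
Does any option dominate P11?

Yes

P1 vs P11: avg latency 113≤161, throughput 4504≥921 — P1 is at least as good on every objective and strictly better on at least one, so P1 dominates P11.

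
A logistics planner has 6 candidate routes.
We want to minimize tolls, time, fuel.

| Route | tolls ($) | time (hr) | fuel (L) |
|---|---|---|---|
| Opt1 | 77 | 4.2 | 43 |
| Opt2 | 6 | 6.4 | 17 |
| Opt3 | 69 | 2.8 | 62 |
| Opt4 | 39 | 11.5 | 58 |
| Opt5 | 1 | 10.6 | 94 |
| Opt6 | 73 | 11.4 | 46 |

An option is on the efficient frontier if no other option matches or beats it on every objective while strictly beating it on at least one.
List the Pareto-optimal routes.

Opt1: not dominated.
Opt2: not dominated (best fuel).
Opt3: not dominated (best time).
Opt4: dominated by Opt2 (tolls 6≤39, time 6.4≤11.5, fuel 17≤58).
Opt5: not dominated (best tolls).
Opt6: dominated by Opt2 (tolls 6≤73, time 6.4≤11.4, fuel 17≤46).

Opt1, Opt2, Opt3, Opt5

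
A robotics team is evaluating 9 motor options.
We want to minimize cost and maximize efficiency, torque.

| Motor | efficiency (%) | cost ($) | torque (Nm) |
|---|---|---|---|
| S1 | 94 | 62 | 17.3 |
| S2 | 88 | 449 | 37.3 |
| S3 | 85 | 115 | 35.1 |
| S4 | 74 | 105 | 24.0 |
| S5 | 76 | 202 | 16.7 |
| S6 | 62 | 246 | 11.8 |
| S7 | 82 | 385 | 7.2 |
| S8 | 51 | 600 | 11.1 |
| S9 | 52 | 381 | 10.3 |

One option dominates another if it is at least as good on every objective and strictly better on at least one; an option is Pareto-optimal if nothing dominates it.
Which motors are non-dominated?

S1: not dominated (best efficiency).
S2: not dominated (best torque).
S3: not dominated.
S4: not dominated.
S5: dominated by S1 (efficiency 94≥76, cost 62≤202, torque 17.3≥16.7).
S6: dominated by S1 (efficiency 94≥62, cost 62≤246, torque 17.3≥11.8).
S7: dominated by S1 (efficiency 94≥82, cost 62≤385, torque 17.3≥7.2).
S8: dominated by S1 (efficiency 94≥51, cost 62≤600, torque 17.3≥11.1).
S9: dominated by S1 (efficiency 94≥52, cost 62≤381, torque 17.3≥10.3).

S1, S2, S3, S4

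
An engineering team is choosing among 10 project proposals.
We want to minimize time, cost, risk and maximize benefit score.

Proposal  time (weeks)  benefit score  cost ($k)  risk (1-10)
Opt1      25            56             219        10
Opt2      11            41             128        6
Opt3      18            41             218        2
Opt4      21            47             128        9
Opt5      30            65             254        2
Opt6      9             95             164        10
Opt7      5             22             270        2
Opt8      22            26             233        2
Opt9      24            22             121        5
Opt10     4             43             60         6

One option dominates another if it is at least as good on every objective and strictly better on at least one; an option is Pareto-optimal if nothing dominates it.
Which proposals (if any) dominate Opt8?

Opt3: time 18≤22, benefit score 41≥26, cost 218≤233, risk 2≤2 — dominates Opt8.
Others (Opt1, Opt2, Opt4, Opt5, Opt6, Opt7, Opt9, Opt10) are each worse than Opt8 on at least one objective.

Opt3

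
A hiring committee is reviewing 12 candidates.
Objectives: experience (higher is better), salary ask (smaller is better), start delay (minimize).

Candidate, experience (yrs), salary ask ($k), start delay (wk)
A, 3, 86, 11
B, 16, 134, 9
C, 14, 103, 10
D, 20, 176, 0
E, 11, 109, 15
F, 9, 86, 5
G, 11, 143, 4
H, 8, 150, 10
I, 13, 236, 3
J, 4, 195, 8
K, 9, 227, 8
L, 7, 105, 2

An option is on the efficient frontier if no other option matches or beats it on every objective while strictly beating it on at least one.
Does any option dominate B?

A: worse on experience (3 vs 16).
C: worse on experience (14 vs 16).
D: worse on salary ask (176 vs 134).
E: worse on experience (11 vs 16).
F: worse on experience (9 vs 16).
G: worse on experience (11 vs 16).
H: worse on experience (8 vs 16).
I: worse on experience (13 vs 16).
J: worse on experience (4 vs 16).
K: worse on experience (9 vs 16).
L: worse on experience (7 vs 16).
No option is at least as good as B on every objective and strictly better on one.

No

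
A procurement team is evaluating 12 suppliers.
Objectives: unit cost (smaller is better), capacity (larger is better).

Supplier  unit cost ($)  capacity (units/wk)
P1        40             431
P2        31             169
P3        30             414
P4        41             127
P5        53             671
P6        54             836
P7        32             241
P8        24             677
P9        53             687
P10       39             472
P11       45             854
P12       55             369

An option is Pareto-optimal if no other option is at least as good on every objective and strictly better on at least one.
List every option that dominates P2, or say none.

P3, P8

P3: unit cost 30≤31, capacity 414≥169 — dominates P2.
P8: unit cost 24≤31, capacity 677≥169 — dominates P2.
Others (P1, P4, P5, P6, P7, P9, P10, P11, P12) are each worse than P2 on at least one objective.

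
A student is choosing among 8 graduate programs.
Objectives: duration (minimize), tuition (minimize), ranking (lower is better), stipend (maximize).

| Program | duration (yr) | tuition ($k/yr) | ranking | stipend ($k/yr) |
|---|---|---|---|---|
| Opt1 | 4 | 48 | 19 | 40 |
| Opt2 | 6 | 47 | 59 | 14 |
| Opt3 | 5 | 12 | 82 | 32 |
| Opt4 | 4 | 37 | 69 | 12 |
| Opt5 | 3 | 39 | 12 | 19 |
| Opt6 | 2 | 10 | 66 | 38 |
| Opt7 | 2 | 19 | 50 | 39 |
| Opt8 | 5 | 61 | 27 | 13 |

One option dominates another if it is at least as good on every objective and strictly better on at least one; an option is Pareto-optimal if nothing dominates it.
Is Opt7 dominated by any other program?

Opt1: worse on duration (4 vs 2).
Opt2: worse on duration (6 vs 2).
Opt3: worse on duration (5 vs 2).
Opt4: worse on duration (4 vs 2).
Opt5: worse on duration (3 vs 2).
Opt6: worse on ranking (66 vs 50).
Opt8: worse on duration (5 vs 2).
No option is at least as good as Opt7 on every objective and strictly better on one.

No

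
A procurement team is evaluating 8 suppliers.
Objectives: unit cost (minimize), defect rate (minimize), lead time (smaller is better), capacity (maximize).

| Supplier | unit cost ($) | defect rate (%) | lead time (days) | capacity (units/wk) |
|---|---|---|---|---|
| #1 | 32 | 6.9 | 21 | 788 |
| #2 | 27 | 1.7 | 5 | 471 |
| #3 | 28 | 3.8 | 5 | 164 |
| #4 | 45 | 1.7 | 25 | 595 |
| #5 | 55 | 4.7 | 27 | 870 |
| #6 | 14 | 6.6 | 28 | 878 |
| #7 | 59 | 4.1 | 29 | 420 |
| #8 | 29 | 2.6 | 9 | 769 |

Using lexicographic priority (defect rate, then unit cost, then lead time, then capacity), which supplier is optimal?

#2

First minimize defect rate: best is 1.7, kept {#2, #4}.
Then minimize unit cost: best is 27, kept {#2}.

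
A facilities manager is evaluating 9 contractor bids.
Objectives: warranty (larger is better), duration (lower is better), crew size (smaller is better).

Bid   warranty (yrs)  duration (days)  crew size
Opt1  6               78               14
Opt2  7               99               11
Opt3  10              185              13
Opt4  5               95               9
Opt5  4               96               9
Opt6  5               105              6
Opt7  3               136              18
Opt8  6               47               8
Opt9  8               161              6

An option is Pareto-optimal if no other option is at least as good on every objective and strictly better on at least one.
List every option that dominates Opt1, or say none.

Opt8

Opt8: warranty 6≥6, duration 47≤78, crew size 8≤14 — dominates Opt1.
Others (Opt2, Opt3, Opt4, Opt5, Opt6, Opt7, Opt9) are each worse than Opt1 on at least one objective.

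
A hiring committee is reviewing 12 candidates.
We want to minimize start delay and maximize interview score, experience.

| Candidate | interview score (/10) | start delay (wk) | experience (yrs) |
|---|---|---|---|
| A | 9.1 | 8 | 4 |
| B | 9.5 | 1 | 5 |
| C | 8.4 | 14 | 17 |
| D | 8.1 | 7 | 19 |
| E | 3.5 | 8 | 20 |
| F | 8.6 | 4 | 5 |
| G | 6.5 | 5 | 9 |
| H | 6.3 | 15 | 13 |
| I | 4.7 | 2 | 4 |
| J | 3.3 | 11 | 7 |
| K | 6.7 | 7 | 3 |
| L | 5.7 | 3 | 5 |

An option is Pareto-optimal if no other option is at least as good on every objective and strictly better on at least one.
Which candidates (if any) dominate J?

D: interview score 8.1≥3.3, start delay 7≤11, experience 19≥7 — dominates J.
E: interview score 3.5≥3.3, start delay 8≤11, experience 20≥7 — dominates J.
G: interview score 6.5≥3.3, start delay 5≤11, experience 9≥7 — dominates J.
Others (A, B, C, F, H, I, K, L) are each worse than J on at least one objective.

D, E, G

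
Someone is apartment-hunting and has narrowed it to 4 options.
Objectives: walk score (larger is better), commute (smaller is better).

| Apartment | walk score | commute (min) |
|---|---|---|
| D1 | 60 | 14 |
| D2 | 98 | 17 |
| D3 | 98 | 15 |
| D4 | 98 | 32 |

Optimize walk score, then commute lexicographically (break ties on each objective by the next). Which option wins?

First maximize walk score: best is 98, kept {D2, D3, D4}.
Then minimize commute: best is 15, kept {D3}.

D3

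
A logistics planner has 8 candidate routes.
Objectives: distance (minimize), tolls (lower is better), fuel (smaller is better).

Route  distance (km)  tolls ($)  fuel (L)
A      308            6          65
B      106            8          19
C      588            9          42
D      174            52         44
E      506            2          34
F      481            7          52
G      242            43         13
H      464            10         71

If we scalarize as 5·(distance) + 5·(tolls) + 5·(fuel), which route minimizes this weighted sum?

A: 5·308 + 5·6 + 5·65 = 1895
B: 5·106 + 5·8 + 5·19 = 665
C: 5·588 + 5·9 + 5·42 = 3195
D: 5·174 + 5·52 + 5·44 = 1350
E: 5·506 + 5·2 + 5·34 = 2710
F: 5·481 + 5·7 + 5·52 = 2700
G: 5·242 + 5·43 + 5·13 = 1490
H: 5·464 + 5·10 + 5·71 = 2725
Lowest: B at 665.

B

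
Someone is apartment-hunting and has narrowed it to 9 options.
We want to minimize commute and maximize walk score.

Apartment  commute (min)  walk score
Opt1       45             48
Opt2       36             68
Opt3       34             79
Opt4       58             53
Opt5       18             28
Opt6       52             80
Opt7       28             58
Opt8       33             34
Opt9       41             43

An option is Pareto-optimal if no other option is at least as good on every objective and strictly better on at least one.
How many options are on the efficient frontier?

Opt1: dominated by Opt2 (commute 36≤45, walk score 68≥48).
Opt2: dominated by Opt3 (commute 34≤36, walk score 79≥68).
Opt3: not dominated.
Opt4: dominated by Opt2 (commute 36≤58, walk score 68≥53).
Opt5: not dominated (best commute).
Opt6: not dominated (best walk score).
Opt7: not dominated.
Opt8: dominated by Opt7 (commute 28≤33, walk score 58≥34).
Opt9: dominated by Opt2 (commute 36≤41, walk score 68≥43).
Pareto-optimal: Opt3, Opt5, Opt6, Opt7 → 4.

4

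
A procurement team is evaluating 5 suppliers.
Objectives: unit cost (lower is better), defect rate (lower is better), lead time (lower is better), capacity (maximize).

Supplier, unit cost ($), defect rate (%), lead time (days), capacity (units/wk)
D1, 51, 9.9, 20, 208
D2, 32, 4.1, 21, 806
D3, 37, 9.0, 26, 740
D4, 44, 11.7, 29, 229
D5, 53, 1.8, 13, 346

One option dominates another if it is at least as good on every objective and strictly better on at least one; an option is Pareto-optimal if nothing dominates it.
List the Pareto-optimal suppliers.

D1, D2, D5

D1: not dominated.
D2: not dominated (best unit cost).
D3: dominated by D2 (unit cost 32≤37, defect rate 4.1≤9.0, lead time 21≤26, capacity 806≥740).
D4: dominated by D2 (unit cost 32≤44, defect rate 4.1≤11.7, lead time 21≤29, capacity 806≥229).
D5: not dominated (best defect rate).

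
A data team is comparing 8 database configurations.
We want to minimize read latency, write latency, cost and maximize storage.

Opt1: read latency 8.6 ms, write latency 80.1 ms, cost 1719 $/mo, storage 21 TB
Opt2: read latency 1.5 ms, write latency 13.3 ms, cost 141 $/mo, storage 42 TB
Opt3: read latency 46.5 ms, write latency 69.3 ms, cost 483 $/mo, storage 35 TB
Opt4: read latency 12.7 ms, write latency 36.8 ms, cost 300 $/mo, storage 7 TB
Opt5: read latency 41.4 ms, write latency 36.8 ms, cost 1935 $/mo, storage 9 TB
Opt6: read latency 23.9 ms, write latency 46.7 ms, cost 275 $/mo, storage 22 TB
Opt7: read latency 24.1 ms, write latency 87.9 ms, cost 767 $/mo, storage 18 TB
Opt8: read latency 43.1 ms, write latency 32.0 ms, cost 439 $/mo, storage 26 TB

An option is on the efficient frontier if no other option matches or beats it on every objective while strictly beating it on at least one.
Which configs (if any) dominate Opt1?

Opt2: read latency 1.5≤8.6, write latency 13.3≤80.1, cost 141≤1719, storage 42≥21 — dominates Opt1.
Others (Opt3, Opt4, Opt5, Opt6, Opt7, Opt8) are each worse than Opt1 on at least one objective.

Opt2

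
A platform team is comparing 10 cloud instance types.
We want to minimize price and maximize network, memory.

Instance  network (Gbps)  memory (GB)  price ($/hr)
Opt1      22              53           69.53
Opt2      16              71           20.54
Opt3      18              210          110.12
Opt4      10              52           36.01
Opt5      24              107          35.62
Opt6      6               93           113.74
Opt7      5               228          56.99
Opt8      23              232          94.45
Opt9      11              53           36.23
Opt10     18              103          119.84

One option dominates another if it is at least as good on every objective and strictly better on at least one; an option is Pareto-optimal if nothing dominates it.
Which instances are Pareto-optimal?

Opt2, Opt5, Opt7, Opt8

Opt1: dominated by Opt5 (network 24≥22, memory 107≥53, price 35.62≤69.53).
Opt2: not dominated (best price).
Opt3: dominated by Opt8 (network 23≥18, memory 232≥210, price 94.45≤110.12).
Opt4: dominated by Opt2 (network 16≥10, memory 71≥52, price 20.54≤36.01).
Opt5: not dominated (best network).
Opt6: dominated by Opt3 (network 18≥6, memory 210≥93, price 110.12≤113.74).
Opt7: not dominated.
Opt8: not dominated (best memory).
Opt9: dominated by Opt2 (network 16≥11, memory 71≥53, price 20.54≤36.23).
Opt10: dominated by Opt3 (network 18≥18, memory 210≥103, price 110.12≤119.84).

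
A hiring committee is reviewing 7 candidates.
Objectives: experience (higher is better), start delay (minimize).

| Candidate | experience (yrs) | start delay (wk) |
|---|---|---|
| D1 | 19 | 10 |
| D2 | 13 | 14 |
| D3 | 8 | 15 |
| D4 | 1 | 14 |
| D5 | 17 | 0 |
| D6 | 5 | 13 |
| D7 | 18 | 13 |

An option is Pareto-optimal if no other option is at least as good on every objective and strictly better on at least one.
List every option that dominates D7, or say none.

D1

D1: experience 19≥18, start delay 10≤13 — dominates D7.
Others (D2, D3, D4, D5, D6) are each worse than D7 on at least one objective.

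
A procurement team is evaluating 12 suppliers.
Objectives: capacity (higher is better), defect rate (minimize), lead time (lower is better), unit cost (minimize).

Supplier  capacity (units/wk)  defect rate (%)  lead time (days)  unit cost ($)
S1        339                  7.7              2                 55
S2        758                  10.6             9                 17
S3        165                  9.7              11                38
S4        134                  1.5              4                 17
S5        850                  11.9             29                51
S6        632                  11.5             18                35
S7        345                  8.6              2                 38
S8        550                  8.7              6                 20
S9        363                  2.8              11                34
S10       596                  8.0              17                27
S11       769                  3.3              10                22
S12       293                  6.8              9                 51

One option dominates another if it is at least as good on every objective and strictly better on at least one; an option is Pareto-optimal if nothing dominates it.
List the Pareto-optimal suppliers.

S1: not dominated.
S2: not dominated.
S3: dominated by S7 (capacity 345≥165, defect rate 8.6≤9.7, lead time 2≤11, unit cost 38≤38).
S4: not dominated (best defect rate).
S5: not dominated (best capacity).
S6: dominated by S2 (capacity 758≥632, defect rate 10.6≤11.5, lead time 9≤18, unit cost 17≤35).
S7: not dominated.
S8: not dominated.
S9: not dominated.
S10: dominated by S11 (capacity 769≥596, defect rate 3.3≤8.0, lead time 10≤17, unit cost 22≤27).
S11: not dominated.
S12: not dominated.

S1, S2, S4, S5, S7, S8, S9, S11, S12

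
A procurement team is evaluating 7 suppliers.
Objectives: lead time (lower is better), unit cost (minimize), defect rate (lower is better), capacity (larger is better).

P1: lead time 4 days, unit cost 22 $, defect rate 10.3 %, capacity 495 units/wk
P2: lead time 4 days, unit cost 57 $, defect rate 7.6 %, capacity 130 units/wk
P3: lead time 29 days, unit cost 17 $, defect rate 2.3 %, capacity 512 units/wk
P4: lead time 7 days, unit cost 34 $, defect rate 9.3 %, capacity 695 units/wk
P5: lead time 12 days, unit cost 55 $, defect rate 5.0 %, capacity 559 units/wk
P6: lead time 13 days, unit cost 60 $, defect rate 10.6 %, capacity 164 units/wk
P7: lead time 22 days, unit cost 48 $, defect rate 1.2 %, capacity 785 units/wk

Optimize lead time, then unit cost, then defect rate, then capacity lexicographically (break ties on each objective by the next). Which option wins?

First minimize lead time: best is 4, kept {P1, P2}.
Then minimize unit cost: best is 22, kept {P1}.

P1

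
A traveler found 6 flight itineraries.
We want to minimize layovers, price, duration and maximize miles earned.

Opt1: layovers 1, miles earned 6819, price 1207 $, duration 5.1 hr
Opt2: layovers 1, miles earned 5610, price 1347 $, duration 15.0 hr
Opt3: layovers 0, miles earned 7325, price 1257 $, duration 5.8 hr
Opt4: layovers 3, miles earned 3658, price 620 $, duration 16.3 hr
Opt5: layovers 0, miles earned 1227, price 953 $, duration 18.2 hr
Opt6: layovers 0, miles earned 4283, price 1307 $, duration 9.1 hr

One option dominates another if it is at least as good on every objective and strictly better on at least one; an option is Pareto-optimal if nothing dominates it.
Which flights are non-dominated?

Opt1, Opt3, Opt4, Opt5

Opt1: not dominated (best duration).
Opt2: dominated by Opt1 (layovers 1≤1, miles earned 6819≥5610, price 1207≤1347, duration 5.1≤15.0).
Opt3: not dominated (best miles earned).
Opt4: not dominated (best price).
Opt5: not dominated.
Opt6: dominated by Opt3 (layovers 0≤0, miles earned 7325≥4283, price 1257≤1307, duration 5.8≤9.1).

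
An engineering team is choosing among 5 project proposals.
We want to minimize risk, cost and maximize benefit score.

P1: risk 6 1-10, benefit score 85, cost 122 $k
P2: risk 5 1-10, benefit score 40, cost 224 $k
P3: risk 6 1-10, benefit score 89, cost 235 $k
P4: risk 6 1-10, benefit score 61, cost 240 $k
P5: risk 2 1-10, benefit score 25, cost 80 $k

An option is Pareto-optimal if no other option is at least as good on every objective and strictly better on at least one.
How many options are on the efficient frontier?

4

P1: not dominated.
P2: not dominated.
P3: not dominated (best benefit score).
P4: dominated by P1 (risk 6≤6, benefit score 85≥61, cost 122≤240).
P5: not dominated (best risk).
Pareto-optimal: P1, P2, P3, P5 → 4.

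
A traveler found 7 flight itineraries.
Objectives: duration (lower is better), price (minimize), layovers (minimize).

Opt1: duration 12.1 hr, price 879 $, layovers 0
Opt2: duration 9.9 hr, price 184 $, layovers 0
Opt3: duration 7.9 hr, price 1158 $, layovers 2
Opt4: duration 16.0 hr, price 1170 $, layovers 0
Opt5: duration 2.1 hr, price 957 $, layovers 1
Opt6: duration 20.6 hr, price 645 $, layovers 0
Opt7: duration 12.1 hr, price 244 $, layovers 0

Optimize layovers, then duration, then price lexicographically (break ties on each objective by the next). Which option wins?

First minimize layovers: best is 0, kept {Opt1, Opt2, Opt4, Opt6, Opt7}.
Then minimize duration: best is 9.9, kept {Opt2}.

Opt2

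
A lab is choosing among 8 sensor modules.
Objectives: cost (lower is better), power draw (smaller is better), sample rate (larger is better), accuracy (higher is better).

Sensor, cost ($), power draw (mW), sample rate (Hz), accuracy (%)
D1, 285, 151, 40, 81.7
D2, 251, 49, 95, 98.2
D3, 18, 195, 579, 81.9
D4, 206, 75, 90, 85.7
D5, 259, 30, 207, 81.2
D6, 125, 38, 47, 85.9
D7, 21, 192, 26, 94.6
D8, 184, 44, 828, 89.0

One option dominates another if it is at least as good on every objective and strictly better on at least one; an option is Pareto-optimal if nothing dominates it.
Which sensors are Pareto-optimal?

D1: dominated by D2 (cost 251≤285, power draw 49≤151, sample rate 95≥40, accuracy 98.2≥81.7).
D2: not dominated (best accuracy).
D3: not dominated (best cost).
D4: dominated by D8 (cost 184≤206, power draw 44≤75, sample rate 828≥90, accuracy 89.0≥85.7).
D5: not dominated (best power draw).
D6: not dominated.
D7: not dominated.
D8: not dominated (best sample rate).

D2, D3, D5, D6, D7, D8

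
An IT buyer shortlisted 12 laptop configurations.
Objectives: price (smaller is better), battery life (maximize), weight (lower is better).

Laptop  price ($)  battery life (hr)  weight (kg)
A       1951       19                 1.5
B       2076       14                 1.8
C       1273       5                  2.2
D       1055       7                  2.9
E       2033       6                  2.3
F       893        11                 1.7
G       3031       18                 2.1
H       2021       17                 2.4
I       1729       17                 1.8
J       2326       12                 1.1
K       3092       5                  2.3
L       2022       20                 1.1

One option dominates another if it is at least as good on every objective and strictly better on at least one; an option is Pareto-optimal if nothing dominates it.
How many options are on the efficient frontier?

A: not dominated.
B: dominated by A (price 1951≤2076, battery life 19≥14, weight 1.5≤1.8).
C: dominated by F (price 893≤1273, battery life 11≥5, weight 1.7≤2.2).
D: dominated by F (price 893≤1055, battery life 11≥7, weight 1.7≤2.9).
E: dominated by A (price 1951≤2033, battery life 19≥6, weight 1.5≤2.3).
F: not dominated (best price).
G: dominated by A (price 1951≤3031, battery life 19≥18, weight 1.5≤2.1).
H: dominated by A (price 1951≤2021, battery life 19≥17, weight 1.5≤2.4).
I: not dominated.
J: dominated by L (price 2022≤2326, battery life 20≥12, weight 1.1≤1.1).
K: dominated by A (price 1951≤3092, battery life 19≥5, weight 1.5≤2.3).
L: not dominated (best battery life).
Pareto-optimal: A, F, I, L → 4.

4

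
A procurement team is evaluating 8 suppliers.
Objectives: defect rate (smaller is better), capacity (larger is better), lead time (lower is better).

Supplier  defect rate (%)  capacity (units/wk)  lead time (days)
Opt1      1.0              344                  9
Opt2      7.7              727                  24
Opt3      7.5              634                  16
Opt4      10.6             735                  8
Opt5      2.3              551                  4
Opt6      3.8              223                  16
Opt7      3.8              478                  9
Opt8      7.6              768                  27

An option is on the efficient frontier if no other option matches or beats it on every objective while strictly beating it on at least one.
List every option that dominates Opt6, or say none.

Opt1: defect rate 1.0≤3.8, capacity 344≥223, lead time 9≤16 — dominates Opt6.
Opt5: defect rate 2.3≤3.8, capacity 551≥223, lead time 4≤16 — dominates Opt6.
Opt7: defect rate 3.8≤3.8, capacity 478≥223, lead time 9≤16 — dominates Opt6.
Others (Opt2, Opt3, Opt4, Opt8) are each worse than Opt6 on at least one objective.

Opt1, Opt5, Opt7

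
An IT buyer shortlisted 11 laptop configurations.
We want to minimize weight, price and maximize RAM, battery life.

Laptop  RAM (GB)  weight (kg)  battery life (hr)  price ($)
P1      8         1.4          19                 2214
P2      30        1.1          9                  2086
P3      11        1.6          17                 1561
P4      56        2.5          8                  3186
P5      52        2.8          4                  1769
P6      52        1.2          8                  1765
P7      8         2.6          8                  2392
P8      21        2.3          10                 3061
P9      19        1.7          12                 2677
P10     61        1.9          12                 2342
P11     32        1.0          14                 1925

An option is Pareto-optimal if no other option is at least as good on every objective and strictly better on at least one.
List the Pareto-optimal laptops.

P1, P3, P6, P10, P11

P1: not dominated (best battery life).
P2: dominated by P11 (RAM 32≥30, weight 1.0≤1.1, battery life 14≥9, price 1925≤2086).
P3: not dominated (best price).
P4: dominated by P10 (RAM 61≥56, weight 1.9≤2.5, battery life 12≥8, price 2342≤3186).
P5: dominated by P6 (RAM 52≥52, weight 1.2≤2.8, battery life 8≥4, price 1765≤1769).
P6: not dominated.
P7: dominated by P1 (RAM 8≥8, weight 1.4≤2.6, battery life 19≥8, price 2214≤2392).
P8: dominated by P10 (RAM 61≥21, weight 1.9≤2.3, battery life 12≥10, price 2342≤3061).
P9: dominated by P11 (RAM 32≥19, weight 1.0≤1.7, battery life 14≥12, price 1925≤2677).
P10: not dominated (best RAM).
P11: not dominated (best weight).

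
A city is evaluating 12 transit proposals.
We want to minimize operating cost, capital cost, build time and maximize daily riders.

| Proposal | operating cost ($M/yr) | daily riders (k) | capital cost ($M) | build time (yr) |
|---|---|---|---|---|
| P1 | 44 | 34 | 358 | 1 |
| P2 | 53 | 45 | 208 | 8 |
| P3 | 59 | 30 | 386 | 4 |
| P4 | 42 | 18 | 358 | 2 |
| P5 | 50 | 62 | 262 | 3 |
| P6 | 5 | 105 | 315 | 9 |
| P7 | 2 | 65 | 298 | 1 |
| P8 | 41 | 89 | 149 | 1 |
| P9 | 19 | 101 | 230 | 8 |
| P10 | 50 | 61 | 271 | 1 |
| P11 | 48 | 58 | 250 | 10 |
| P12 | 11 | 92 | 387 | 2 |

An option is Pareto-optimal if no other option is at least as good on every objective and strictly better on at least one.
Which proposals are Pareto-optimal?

P6, P7, P8, P9, P12

P1: dominated by P7 (operating cost 2≤44, daily riders 65≥34, capital cost 298≤358, build time 1≤1).
P2: dominated by P8 (operating cost 41≤53, daily riders 89≥45, capital cost 149≤208, build time 1≤8).
P3: dominated by P1 (operating cost 44≤59, daily riders 34≥30, capital cost 358≤386, build time 1≤4).
P4: dominated by P7 (operating cost 2≤42, daily riders 65≥18, capital cost 298≤358, build time 1≤2).
P5: dominated by P8 (operating cost 41≤50, daily riders 89≥62, capital cost 149≤262, build time 1≤3).
P6: not dominated (best daily riders).
P7: not dominated (best operating cost).
P8: not dominated (best capital cost).
P9: not dominated.
P10: dominated by P8 (operating cost 41≤50, daily riders 89≥61, capital cost 149≤271, build time 1≤1).
P11: dominated by P8 (operating cost 41≤48, daily riders 89≥58, capital cost 149≤250, build time 1≤10).
P12: not dominated.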